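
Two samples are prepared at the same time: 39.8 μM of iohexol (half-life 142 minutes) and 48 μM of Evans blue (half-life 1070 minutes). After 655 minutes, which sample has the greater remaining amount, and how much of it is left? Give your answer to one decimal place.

iohexol: 39.8 × (1/2)^4.6127 ≈ 1.6268 μM.
Evans blue: 48 × (1/2)^0.61215 ≈ 31.403 μM.
Evans blue has more remaining, at ≈ 31.403 μM.

Evans blue, 31.4 μM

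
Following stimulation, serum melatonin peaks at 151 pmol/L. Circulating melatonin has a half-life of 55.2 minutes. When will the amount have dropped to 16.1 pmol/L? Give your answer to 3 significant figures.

178 minutes

Fraction remaining = 16.1/151 ≈ 0.10662.
n = log₂(151/16.1) = ln(9.3789)/ln 2 ≈ 3.2294 half-lives.
t = n × t½ = 3.2294 × 55.2 ≈ 178.26 minutes.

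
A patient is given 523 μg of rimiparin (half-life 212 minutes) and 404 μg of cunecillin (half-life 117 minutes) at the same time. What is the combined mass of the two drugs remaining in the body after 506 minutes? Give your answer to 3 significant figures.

rimiparin: 523 × (1/2)^(506/212) = 523 × (1/2)^2.3868 ≈ 100 μg.
cunecillin: 404 × (1/2)^(506/117) = 404 × (1/2)^4.3248 ≈ 20.16 μg.
Total = 100 + 20.16 ≈ 120.16 μg.

120 μg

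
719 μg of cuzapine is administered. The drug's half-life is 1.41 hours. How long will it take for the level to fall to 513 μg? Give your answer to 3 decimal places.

0.687 hours

Fraction remaining = 513/719 ≈ 0.71349.
n = log₂(719/513) = ln(1.4016)/ln 2 ≈ 0.48703 half-lives.
t = n × t½ = 0.48703 × 1.41 ≈ 0.68672 hours.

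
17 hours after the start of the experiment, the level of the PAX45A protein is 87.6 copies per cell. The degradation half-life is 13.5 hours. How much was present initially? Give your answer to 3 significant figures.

210 copies per cell

Number of half-lives elapsed: n = 17/13.5 ≈ 1.2593.
A₀ = A × 2^n = 87.6 × 2^1.2593 = 87.6 × 2.3937 ≈ 209.69 copies per cell.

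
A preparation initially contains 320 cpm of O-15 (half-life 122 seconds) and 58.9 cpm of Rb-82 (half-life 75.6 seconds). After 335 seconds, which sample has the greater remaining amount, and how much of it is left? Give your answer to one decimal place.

O-15, 47.7 cpm

O-15: 320 × (1/2)^2.7459 ≈ 47.704 cpm.
Rb-82: 58.9 × (1/2)^4.4312 ≈ 2.7301 cpm.
O-15 has more remaining, at ≈ 47.704 cpm.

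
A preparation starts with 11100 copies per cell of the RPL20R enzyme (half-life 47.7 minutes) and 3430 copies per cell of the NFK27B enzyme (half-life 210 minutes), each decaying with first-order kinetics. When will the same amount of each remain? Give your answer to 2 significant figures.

100 minutes

Set 11100·(1/2)^(t/47.7) = 3430·(1/2)^(t/210).
Taking log₂: log₂(11100/3430) = t·(1/47.7 − 1/210).
log₂(3.2362) = 1.6943; 1/47.7 − 1/210 = 0.016202.
t = 1.6943 / 0.016202 ≈ 104.57 minutes.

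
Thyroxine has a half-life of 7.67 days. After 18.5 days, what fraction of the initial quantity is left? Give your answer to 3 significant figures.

n = 18.5/7.67 ≈ 2.412 half-lives.
Fraction remaining = (1/2)^2.412 ≈ 0.1879.

0.188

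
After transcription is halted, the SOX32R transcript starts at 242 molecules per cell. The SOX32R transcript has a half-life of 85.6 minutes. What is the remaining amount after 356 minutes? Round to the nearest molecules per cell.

Number of half-lives: n = 356/85.6 ≈ 4.1589.
Remaining = 242 × (1/2)^4.1589 = 242 × 0.055983 ≈ 13.548 molecules per cell.

14 molecules per cell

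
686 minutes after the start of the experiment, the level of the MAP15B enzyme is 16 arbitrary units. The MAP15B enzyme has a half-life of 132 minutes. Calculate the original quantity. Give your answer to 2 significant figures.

Number of half-lives elapsed: n = 686/132 ≈ 5.197.
A₀ = A × 2^n = 16 × 2^5.197 = 16 × 36.681 ≈ 586.9 arbitrary units.

590 arbitrary units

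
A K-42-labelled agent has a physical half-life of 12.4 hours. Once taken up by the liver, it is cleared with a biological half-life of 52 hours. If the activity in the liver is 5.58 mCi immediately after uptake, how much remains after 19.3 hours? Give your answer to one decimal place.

1.5 mCi

1/t_eff = 1/t_phys + 1/t_biol = 1/12.4 + 1/52 = 0.099876 per hour.
t_eff = 12.4 × 52 / (12.4 + 52) ≈ 10.012 hours.
Remaining = 5.58 × (1/2)^(19.3/10.012) = 5.58 × (1/2)^1.9276 ≈ 1.4668 mCi.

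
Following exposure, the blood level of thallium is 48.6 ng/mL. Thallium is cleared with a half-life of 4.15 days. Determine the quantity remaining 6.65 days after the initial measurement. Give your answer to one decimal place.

16.0 ng/mL

Number of half-lives: n = 6.65/4.15 ≈ 1.6024.
Remaining = 48.6 × (1/2)^1.6024 = 48.6 × 0.32933 ≈ 16.005 ng/mL.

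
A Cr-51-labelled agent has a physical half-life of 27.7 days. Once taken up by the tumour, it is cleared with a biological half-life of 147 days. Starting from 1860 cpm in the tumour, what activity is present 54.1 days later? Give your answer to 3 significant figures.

1/t_eff = 1/t_phys + 1/t_biol = 1/27.7 + 1/147 = 0.042904 per day.
t_eff = 27.7 × 147 / (27.7 + 147) ≈ 23.308 days.
Remaining = 1860 × (1/2)^(54.1/23.308) = 1860 × (1/2)^2.3211 ≈ 372.21 cpm.

372 cpm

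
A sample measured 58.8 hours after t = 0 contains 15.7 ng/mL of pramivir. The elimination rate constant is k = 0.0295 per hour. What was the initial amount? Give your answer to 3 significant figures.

89.0 ng/mL

t½ = ln 2 / k = 0.69315 / 0.0295 ≈ 23.497 hours.
Number of half-lives elapsed: n = 58.8/23.497 ≈ 2.5025.
A₀ = A × 2^n = 15.7 × 2^2.5025 = 15.7 × 5.6667 ≈ 88.967 ng/mL.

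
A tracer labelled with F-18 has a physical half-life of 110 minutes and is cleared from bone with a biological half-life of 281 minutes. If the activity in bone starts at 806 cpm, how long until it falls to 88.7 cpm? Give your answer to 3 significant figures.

1/t_eff = 1/t_phys + 1/t_biol = 1/110 + 1/281 = 0.01265 per minute.
t_eff = 110 × 281 / (110 + 281) ≈ 79.054 minutes.
n = log₂(806/88.7) ≈ 3.1838; t = 3.1838 × 79.054 ≈ 251.69 minutes.

252 minutes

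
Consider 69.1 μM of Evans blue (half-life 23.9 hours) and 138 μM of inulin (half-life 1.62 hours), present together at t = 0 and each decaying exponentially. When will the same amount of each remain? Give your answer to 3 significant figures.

1.73 hours

Set 69.1·(1/2)^(t/23.9) = 138·(1/2)^(t/1.62).
Taking log₂: log₂(69.1/138) = t·(1/23.9 − 1/1.62).
log₂(0.50072) = -0.99791; 1/23.9 − 1/1.62 = -0.57544.
t = -0.99791 / -0.57544 ≈ 1.7342 hours.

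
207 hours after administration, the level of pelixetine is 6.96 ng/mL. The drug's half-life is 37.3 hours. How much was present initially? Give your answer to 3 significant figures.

Number of half-lives elapsed: n = 207/37.3 ≈ 5.5496.
A₀ = A × 2^n = 6.96 × 2^5.5496 = 6.96 × 46.838 ≈ 325.99 ng/mL.

326 ng/mL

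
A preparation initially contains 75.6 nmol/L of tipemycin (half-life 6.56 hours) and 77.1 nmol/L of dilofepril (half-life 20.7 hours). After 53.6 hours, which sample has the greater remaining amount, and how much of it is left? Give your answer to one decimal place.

tipemycin: 75.6 × (1/2)^8.1707 ≈ 0.26235 nmol/L.
dilofepril: 77.1 × (1/2)^2.5894 ≈ 12.811 nmol/L.
Dilofepril has more remaining, at ≈ 12.811 nmol/L.

dilofepril, 12.8 nmol/L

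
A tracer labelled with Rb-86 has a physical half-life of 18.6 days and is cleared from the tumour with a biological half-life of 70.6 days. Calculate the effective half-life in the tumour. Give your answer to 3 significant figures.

1/t_eff = 1/t_phys + 1/t_biol = 1/18.6 + 1/70.6 = 0.067928 per day.
t_eff = 18.6 × 70.6 / (18.6 + 70.6) ≈ 14.722 days.

14.7 days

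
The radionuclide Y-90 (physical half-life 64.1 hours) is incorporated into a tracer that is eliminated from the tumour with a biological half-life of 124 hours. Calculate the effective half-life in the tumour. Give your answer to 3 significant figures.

42.3 hours

1/t_eff = 1/t_phys + 1/t_biol = 1/64.1 + 1/124 = 0.023665 per hour.
t_eff = 64.1 × 124 / (64.1 + 124) ≈ 42.256 hours.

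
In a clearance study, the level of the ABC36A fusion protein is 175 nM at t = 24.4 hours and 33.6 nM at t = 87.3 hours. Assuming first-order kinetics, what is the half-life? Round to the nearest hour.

26 hours

Over Δt = 87.3 − 24.4 = 62.9 hours, the level fell by a factor of 175/33.6 ≈ 5.2083.
n = log₂(5.2083) ≈ 2.3808 half-lives, so t½ = 62.9/2.3808 ≈ 26.419 hours.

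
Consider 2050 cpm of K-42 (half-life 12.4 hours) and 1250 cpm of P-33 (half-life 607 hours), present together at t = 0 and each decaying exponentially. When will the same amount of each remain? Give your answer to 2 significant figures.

9.0 hours

Set 2050·(1/2)^(t/12.4) = 1250·(1/2)^(t/607).
Taking log₂: log₂(2050/1250) = t·(1/12.4 − 1/607).
log₂(1.64) = 0.7137; 1/12.4 − 1/607 = 0.078998.
t = 0.7137 / 0.078998 ≈ 9.0344 hours.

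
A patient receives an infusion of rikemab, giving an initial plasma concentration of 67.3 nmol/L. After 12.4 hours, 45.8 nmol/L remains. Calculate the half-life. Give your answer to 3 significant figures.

22.3 hours

A/A₀ = 45.8/67.3 ≈ 0.68053.
n = log₂(1.4694) ≈ 0.55526 half-lives elapsed in 12.4 hours.
t½ = 12.4/0.55526 ≈ 22.332 hours.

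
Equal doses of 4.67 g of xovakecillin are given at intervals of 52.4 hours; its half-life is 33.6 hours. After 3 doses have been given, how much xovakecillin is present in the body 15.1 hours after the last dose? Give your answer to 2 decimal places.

The 3 doses were given 119.9, 67.5, 15.1 hours ago.
Total = 4.67·(1/2)^(119.9/33.6) + 4.67·(1/2)^(67.5/33.6) + 4.67·(1/2)^(15.1/33.6)
      = 0.39365 + 1.1603 + 3.4201 ≈ 4.974 g.

4.97 g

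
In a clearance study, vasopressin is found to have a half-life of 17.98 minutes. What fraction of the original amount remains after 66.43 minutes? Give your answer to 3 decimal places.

n = 66.43/17.98 ≈ 3.6947 half-lives.
Fraction remaining = (1/2)^3.6947 ≈ 0.077232.

0.077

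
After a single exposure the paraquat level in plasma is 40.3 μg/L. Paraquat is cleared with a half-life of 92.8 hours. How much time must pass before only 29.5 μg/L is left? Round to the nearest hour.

42 hours

Fraction remaining = 29.5/40.3 ≈ 0.73201.
n = log₂(40.3/29.5) = ln(1.3661)/ln 2 ≈ 0.45006 half-lives.
t = n × t½ = 0.45006 × 92.8 ≈ 41.766 hours.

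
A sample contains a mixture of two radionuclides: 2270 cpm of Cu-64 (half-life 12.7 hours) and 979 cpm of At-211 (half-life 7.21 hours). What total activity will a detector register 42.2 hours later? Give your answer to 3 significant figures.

Cu-64: 2270 × (1/2)^(42.2/12.7) = 2270 × (1/2)^3.3228 ≈ 226.86 cpm.
At-211: 979 × (1/2)^(42.2/7.21) = 979 × (1/2)^5.853 ≈ 16.938 cpm.
Total = 226.86 + 16.938 ≈ 243.8 cpm.

244 cpm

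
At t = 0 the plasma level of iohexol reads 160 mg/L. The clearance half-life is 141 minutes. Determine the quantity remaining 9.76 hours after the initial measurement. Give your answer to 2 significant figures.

Convert the elapsed time: 9.76 hours = 585.6 minutes.
Number of half-lives: n = 585.6/141 ≈ 4.1532.
Remaining = 160 × (1/2)^4.1532 = 160 × 0.056204 ≈ 8.9926 mg/L.

9.0 mg/L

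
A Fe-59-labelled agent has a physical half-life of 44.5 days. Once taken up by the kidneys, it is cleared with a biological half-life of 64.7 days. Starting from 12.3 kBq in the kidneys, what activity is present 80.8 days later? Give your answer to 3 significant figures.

1.47 kBq

1/t_eff = 1/t_phys + 1/t_biol = 1/44.5 + 1/64.7 = 0.037928 per day.
t_eff = 44.5 × 64.7 / (44.5 + 64.7) ≈ 26.366 days.
Remaining = 12.3 × (1/2)^(80.8/26.366) = 12.3 × (1/2)^3.0646 ≈ 1.4702 kBq.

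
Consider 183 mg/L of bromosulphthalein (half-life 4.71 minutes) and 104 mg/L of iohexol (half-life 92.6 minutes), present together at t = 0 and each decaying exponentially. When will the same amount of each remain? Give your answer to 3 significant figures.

4.05 minutes

Set 183·(1/2)^(t/4.71) = 104·(1/2)^(t/92.6).
Taking log₂: log₂(183/104) = t·(1/4.71 − 1/92.6).
log₂(1.7596) = 0.81526; 1/4.71 − 1/92.6 = 0.20152.
t = 0.81526 / 0.20152 ≈ 4.0457 minutes.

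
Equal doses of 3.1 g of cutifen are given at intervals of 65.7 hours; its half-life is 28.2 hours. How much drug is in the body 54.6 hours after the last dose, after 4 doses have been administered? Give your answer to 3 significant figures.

The 4 doses were given 251.7, 186, 120.3, 54.6 hours ago.
Total = 3.1·(1/2)^(251.7/28.2) + 3.1·(1/2)^(186/28.2) + 3.1·(1/2)^(120.3/28.2) + 3.1·(1/2)^(54.6/28.2)
      = 0.0063754 + 0.032051 + 0.16113 + 0.81006 ≈ 1.0096 g.

1.01 g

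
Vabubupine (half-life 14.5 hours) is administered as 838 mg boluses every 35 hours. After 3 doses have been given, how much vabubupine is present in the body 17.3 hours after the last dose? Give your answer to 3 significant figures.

The 3 doses were given 87.3, 52.3, 17.3 hours ago.
Total = 838·(1/2)^(87.3/14.5) + 838·(1/2)^(52.3/14.5) + 838·(1/2)^(17.3/14.5)
      = 12.907 + 68.78 + 366.51 ≈ 448.2 mg.

448 mg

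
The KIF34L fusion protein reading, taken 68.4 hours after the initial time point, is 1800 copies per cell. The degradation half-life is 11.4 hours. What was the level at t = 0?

Number of half-lives elapsed: n = 68.4/11.4 ≈ 6.
A₀ = A × 2^n = 1800 × 2^6 = 1800 × 64 ≈ 115200 copies per cell.

115200 copies per cell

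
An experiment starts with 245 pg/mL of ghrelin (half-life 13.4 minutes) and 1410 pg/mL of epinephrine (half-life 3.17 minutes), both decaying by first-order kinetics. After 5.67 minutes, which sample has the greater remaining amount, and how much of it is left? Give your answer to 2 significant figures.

ghrelin: 245 × (1/2)^0.42313 ≈ 182.72 pg/mL.
epinephrine: 1410 × (1/2)^1.7886 ≈ 408.12 pg/mL.
Epinephrine has more remaining, at ≈ 408.12 pg/mL.

epinephrine, 410 pg/mL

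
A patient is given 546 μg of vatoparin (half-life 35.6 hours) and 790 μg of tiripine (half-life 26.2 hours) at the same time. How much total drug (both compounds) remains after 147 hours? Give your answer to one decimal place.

vatoparin: 546 × (1/2)^(147/35.6) = 546 × (1/2)^4.1292 ≈ 31.202 μg.
tiripine: 790 × (1/2)^(147/26.2) = 790 × (1/2)^5.6107 ≈ 16.167 μg.
Total = 31.202 + 16.167 ≈ 47.369 μg.

47.4 μg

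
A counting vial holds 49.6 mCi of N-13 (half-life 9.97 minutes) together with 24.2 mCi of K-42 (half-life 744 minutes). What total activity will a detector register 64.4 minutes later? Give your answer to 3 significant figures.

23.4 mCi

N-13: 49.6 × (1/2)^(64.4/9.97) = 49.6 × (1/2)^6.4594 ≈ 0.56366 mCi.
K-42: 24.2 × (1/2)^(64.4/744) = 24.2 × (1/2)^0.086559 ≈ 22.791 mCi.
Total = 0.56366 + 22.791 ≈ 23.354 mCi.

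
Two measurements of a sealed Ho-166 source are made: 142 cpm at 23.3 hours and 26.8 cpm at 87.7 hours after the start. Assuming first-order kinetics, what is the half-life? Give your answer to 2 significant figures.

27 hours

Over Δt = 87.7 − 23.3 = 64.4 hours, the level fell by a factor of 142/26.8 ≈ 5.2985.
n = log₂(5.2985) ≈ 2.4056 half-lives, so t½ = 64.4/2.4056 ≈ 26.771 hours.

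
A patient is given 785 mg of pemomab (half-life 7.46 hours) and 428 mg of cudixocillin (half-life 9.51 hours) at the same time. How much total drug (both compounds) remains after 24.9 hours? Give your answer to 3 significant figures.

pemomab: 785 × (1/2)^(24.9/7.46) = 785 × (1/2)^3.3378 ≈ 77.641 mg.
cudixocillin: 428 × (1/2)^(24.9/9.51) = 428 × (1/2)^2.6183 ≈ 69.704 mg.
Total = 77.641 + 69.704 ≈ 147.35 mg.

147 mg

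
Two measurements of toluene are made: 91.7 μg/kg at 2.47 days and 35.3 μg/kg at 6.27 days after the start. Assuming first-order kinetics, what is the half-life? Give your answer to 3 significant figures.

Over Δt = 6.27 − 2.47 = 3.8 days, the level fell by a factor of 91.7/35.3 ≈ 2.5977.
n = log₂(2.5977) ≈ 1.3773 half-lives, so t½ = 3.8/1.3773 ≈ 2.7591 days.

2.76 days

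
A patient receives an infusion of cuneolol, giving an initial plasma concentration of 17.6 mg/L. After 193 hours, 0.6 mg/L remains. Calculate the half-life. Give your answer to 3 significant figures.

A/A₀ = 0.6/17.6 ≈ 0.034091.
n = log₂(29.333) ≈ 4.8745 half-lives elapsed in 193 hours.
t½ = 193/4.8745 ≈ 39.594 hours.

39.6 hours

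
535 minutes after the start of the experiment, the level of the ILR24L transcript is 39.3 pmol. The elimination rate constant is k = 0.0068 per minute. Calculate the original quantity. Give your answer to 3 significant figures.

1490 pmol

t½ = ln 2 / k = 0.69315 / 0.0068 ≈ 101.93 minutes.
Number of half-lives elapsed: n = 535/101.93 ≈ 5.2485.
A₀ = A × 2^n = 39.3 × 2^5.2485 = 39.3 × 38.016 ≈ 1494 pmol.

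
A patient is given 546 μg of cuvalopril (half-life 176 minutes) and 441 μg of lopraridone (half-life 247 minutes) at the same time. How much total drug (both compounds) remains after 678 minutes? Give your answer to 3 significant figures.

104 μg

cuvalopril: 546 × (1/2)^(678/176) = 546 × (1/2)^3.8523 ≈ 37.804 μg.
lopraridone: 441 × (1/2)^(678/247) = 441 × (1/2)^2.7449 ≈ 65.785 μg.
Total = 37.804 + 65.785 ≈ 103.59 μg.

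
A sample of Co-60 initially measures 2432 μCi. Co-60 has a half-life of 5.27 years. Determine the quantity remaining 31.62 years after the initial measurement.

38 μCi

Elapsed time is 6 half-lives (31.62/5.27).
Each half-life halves the amount: 2432 × (1/2)^6 = 2432/64 = 38 μCi.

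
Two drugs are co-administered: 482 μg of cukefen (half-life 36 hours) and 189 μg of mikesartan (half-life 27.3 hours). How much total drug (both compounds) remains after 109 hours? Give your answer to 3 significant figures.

cukefen: 482 × (1/2)^(109/36) = 482 × (1/2)^3.0278 ≈ 59.101 μg.
mikesartan: 189 × (1/2)^(109/27.3) = 189 × (1/2)^3.9927 ≈ 11.873 μg.
Total = 59.101 + 11.873 ≈ 70.974 μg.

71.0 μg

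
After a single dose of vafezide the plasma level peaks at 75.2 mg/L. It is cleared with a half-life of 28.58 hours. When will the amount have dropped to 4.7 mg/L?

4.7/75.2 = 1/16, so 4 half-lives have elapsed.
t = 4 × 28.58 = 114.32 hours.

114.32 hours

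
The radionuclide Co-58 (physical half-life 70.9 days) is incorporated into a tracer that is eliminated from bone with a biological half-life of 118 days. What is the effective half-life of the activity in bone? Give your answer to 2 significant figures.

1/t_eff = 1/t_phys + 1/t_biol = 1/70.9 + 1/118 = 0.022579 per day.
t_eff = 70.9 × 118 / (70.9 + 118) ≈ 44.289 days.

44 days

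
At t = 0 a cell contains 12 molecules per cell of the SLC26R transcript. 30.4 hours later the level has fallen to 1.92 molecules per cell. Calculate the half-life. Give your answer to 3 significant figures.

A/A₀ = 1.92/12 ≈ 0.16.
n = log₂(6.25) ≈ 2.6439 half-lives elapsed in 30.4 hours.
t½ = 30.4/2.6439 ≈ 11.498 hours.

11.5 hours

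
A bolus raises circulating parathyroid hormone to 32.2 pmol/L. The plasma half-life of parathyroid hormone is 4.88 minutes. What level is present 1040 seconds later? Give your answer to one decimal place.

2.7 pmol/L

Convert the elapsed time: 1040 seconds = 17.3333 minutes.
Number of half-lives: n = 17.3333/4.88 ≈ 3.5519.
Remaining = 32.2 × (1/2)^3.5519 = 32.2 × 0.085264 ≈ 2.7455 pmol/L.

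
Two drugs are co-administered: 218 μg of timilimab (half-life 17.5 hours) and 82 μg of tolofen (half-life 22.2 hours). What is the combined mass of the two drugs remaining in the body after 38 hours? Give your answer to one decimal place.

timilimab: 218 × (1/2)^(38/17.5) = 218 × (1/2)^2.1714 ≈ 48.394 μg.
tolofen: 82 × (1/2)^(38/22.2) = 82 × (1/2)^1.7117 ≈ 25.034 μg.
Total = 48.394 + 25.034 ≈ 73.428 μg.

73.4 μg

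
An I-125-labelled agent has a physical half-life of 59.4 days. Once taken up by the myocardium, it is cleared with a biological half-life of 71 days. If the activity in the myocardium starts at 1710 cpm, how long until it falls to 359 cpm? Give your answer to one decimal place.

1/t_eff = 1/t_phys + 1/t_biol = 1/59.4 + 1/71 = 0.03092 per day.
t_eff = 59.4 × 71 / (59.4 + 71) ≈ 32.342 days.
n = log₂(1710/359) ≈ 2.2519; t = 2.2519 × 32.342 ≈ 72.832 days.

72.8 days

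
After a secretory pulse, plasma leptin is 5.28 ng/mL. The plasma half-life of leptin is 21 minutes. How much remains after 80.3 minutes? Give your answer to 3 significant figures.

Number of half-lives: n = 80.3/21 ≈ 3.8238.
Remaining = 5.28 × (1/2)^3.8238 = 5.28 × 0.070619 ≈ 0.37287 ng/mL.

0.373 ng/mL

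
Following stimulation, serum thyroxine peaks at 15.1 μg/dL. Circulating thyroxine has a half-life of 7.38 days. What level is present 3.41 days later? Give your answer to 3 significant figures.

11.0 μg/dL

Number of half-lives: n = 3.41/7.38 ≈ 0.46206.
Remaining = 15.1 × (1/2)^0.46206 = 15.1 × 0.72595 ≈ 10.962 μg/dL.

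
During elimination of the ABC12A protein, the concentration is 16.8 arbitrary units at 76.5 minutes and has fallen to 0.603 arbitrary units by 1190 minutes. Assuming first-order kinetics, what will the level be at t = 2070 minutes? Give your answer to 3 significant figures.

0.0435 arbitrary units

Over Δt = 1190 − 76.5 = 1113.5 minutes, the level fell by a factor of 16.8/0.603 ≈ 27.861.
n = log₂(27.861) ≈ 4.8002 half-lives, so t½ = 1113.5/4.8002 ≈ 231.97 minutes.
From t = 1190 to t = 2070: 0.603 × (1/2)^((2070−1190)/231.97) ≈ 0.043485 arbitrary units.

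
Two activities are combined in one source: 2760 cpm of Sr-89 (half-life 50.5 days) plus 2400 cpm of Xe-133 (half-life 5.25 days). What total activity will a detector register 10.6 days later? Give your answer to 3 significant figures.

Sr-89: 2760 × (1/2)^(10.6/50.5) = 2760 × (1/2)^0.2099 ≈ 2386.3 cpm.
Xe-133: 2400 × (1/2)^(10.6/5.25) = 2400 × (1/2)^2.019 ≈ 592.13 cpm.
Total = 2386.3 + 592.13 ≈ 2978.4 cpm.

2980 cpm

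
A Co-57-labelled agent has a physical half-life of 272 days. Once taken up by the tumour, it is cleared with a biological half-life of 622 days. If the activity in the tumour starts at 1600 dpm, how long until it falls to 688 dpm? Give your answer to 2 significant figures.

1/t_eff = 1/t_phys + 1/t_biol = 1/272 + 1/622 = 0.0052842 per day.
t_eff = 272 × 622 / (272 + 622) ≈ 189.24 days.
n = log₂(1600/688) ≈ 1.2176; t = 1.2176 × 189.24 ≈ 230.42 days.

230 days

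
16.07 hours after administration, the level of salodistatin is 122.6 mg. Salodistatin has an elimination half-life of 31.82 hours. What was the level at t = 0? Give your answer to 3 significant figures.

Number of half-lives elapsed: n = 16.07/31.82 ≈ 0.50503.
A₀ = A × 2^n = 122.6 × 2^0.50503 = 122.6 × 1.4192 ≈ 173.99 mg.

174 mg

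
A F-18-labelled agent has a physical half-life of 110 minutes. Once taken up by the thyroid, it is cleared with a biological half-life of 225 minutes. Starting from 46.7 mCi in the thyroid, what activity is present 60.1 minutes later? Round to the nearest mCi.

1/t_eff = 1/t_phys + 1/t_biol = 1/110 + 1/225 = 0.013535 per minute.
t_eff = 110 × 225 / (110 + 225) ≈ 73.881 minutes.
Remaining = 46.7 × (1/2)^(60.1/73.881) = 46.7 × (1/2)^0.81347 ≈ 26.573 mCi.

27 mCi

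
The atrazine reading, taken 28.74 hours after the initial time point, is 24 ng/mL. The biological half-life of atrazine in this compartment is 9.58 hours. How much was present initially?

192 ng/mL

Number of half-lives elapsed: n = 28.74/9.58 ≈ 3.
A₀ = A × 2^n = 24 × 2^3 = 24 × 8 ≈ 192 ng/mL.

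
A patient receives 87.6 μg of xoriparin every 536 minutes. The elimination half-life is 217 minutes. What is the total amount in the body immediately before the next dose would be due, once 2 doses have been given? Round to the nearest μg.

19 μg

The 2 doses were given 1072, 536 minutes ago.
Total = 87.6·(1/2)^(1072/217) + 87.6·(1/2)^(536/217)
      = 2.8536 + 15.811 ≈ 18.664 μg.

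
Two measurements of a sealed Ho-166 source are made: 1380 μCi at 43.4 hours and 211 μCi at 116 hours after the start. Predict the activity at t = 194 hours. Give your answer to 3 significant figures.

28.1 μCi

Over Δt = 116 − 43.4 = 72.6 hours, the level fell by a factor of 1380/211 ≈ 6.5403.
n = log₂(6.5403) ≈ 2.7094 half-lives, so t½ = 72.6/2.7094 ≈ 26.796 hours.
From t = 116 to t = 194: 211 × (1/2)^((194−116)/26.796) ≈ 28.056 μCi.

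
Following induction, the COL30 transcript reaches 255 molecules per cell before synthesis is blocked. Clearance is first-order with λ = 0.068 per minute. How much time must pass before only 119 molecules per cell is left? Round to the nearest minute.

11 minutes

t½ = ln 2 / λ = 0.69315 / 0.068 ≈ 10.193 minutes.
Fraction remaining = 119/255 ≈ 0.46667.
n = log₂(255/119) = ln(2.1429)/ln 2 ≈ 1.0995 half-lives.
t = n × t½ = 1.0995 × 10.193 ≈ 11.208 minutes.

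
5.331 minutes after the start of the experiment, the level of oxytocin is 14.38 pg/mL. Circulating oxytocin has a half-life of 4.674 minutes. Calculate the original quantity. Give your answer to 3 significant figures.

31.7 pg/mL

Number of half-lives elapsed: n = 5.331/4.674 ≈ 1.1406.
A₀ = A × 2^n = 14.38 × 2^1.1406 = 14.38 × 2.2047 ≈ 31.703 pg/mL.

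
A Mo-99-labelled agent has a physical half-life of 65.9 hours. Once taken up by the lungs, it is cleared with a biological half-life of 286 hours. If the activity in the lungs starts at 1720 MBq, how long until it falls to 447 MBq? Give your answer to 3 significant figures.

104 hours

1/t_eff = 1/t_phys + 1/t_biol = 1/65.9 + 1/286 = 0.018671 per hour.
t_eff = 65.9 × 286 / (65.9 + 286) ≈ 53.559 hours.
n = log₂(1720/447) ≈ 1.9441; t = 1.9441 × 53.559 ≈ 104.12 hours.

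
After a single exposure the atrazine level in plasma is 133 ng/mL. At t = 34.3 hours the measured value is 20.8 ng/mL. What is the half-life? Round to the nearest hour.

13 hours

A/A₀ = 20.8/133 ≈ 0.15639.
n = log₂(6.3942) ≈ 2.6768 half-lives elapsed in 34.3 hours.
t½ = 34.3/2.6768 ≈ 12.814 hours.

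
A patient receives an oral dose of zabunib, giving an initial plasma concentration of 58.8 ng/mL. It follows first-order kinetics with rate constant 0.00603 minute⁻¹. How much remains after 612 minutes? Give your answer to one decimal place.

1.5 ng/mL

t½ = ln 2 / λ = 0.69315 / 0.00603 ≈ 114.95 minutes.
Number of half-lives: n = 612/114.95 ≈ 5.3241.
Remaining = 58.8 × (1/2)^5.3241 = 58.8 × 0.024963 ≈ 1.4678 ng/mL.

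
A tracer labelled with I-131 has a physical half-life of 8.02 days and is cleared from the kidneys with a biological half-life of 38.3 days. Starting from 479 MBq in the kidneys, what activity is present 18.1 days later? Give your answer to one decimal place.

72.2 MBq

1/t_eff = 1/t_phys + 1/t_biol = 1/8.02 + 1/38.3 = 0.1508 per day.
t_eff = 8.02 × 38.3 / (8.02 + 38.3) ≈ 6.6314 days.
Remaining = 479 × (1/2)^(18.1/6.6314) = 479 × (1/2)^2.7294 ≈ 72.226 MBq.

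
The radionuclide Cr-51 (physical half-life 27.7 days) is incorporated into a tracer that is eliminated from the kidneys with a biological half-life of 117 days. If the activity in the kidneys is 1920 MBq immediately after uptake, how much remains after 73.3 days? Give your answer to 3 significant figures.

199 MBq

1/t_eff = 1/t_phys + 1/t_biol = 1/27.7 + 1/117 = 0.044648 per day.
t_eff = 27.7 × 117 / (27.7 + 117) ≈ 22.397 days.
Remaining = 1920 × (1/2)^(73.3/22.397) = 1920 × (1/2)^3.2727 ≈ 198.66 MBq.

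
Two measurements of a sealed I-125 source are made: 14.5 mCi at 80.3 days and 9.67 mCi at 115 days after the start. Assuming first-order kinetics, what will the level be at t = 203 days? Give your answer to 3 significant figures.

Over Δt = 115 − 80.3 = 34.7 days, the level fell by a factor of 14.5/9.67 ≈ 1.4995.
n = log₂(1.4995) ≈ 0.58447 half-lives, so t½ = 34.7/0.58447 ≈ 59.371 days.
From t = 115 to t = 203: 9.67 × (1/2)^((203−115)/59.371) ≈ 3.4613 mCi.

3.46 mCi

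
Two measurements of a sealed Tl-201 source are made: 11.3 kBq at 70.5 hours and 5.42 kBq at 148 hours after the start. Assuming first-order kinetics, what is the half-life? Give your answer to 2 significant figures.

Over Δt = 148 − 70.5 = 77.5 hours, the level fell by a factor of 11.3/5.42 ≈ 2.0849.
n = log₂(2.0849) ≈ 1.06 half-lives, so t½ = 77.5/1.06 ≈ 73.116 hours.

73 hours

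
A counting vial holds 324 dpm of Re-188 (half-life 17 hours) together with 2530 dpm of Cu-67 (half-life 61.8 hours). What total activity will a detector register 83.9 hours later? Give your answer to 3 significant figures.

998 dpm

Re-188: 324 × (1/2)^(83.9/17) = 324 × (1/2)^4.9353 ≈ 10.589 dpm.
Cu-67: 2530 × (1/2)^(83.9/61.8) = 2530 × (1/2)^1.3576 ≈ 987.28 dpm.
Total = 10.589 + 987.28 ≈ 997.87 dpm.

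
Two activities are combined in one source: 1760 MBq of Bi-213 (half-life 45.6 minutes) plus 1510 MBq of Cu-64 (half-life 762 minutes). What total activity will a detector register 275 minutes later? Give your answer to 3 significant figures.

Bi-213: 1760 × (1/2)^(275/45.6) = 1760 × (1/2)^6.0307 ≈ 26.921 MBq.
Cu-64: 1510 × (1/2)^(275/762) = 1510 × (1/2)^0.36089 ≈ 1175.8 MBq.
Total = 26.921 + 1175.8 ≈ 1202.7 MBq.

1200 MBq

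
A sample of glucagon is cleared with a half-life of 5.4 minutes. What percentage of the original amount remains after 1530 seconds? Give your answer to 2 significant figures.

3.8%

1530 seconds = 25.5 minutes.
n = 25.5/5.4 ≈ 4.7222 half-lives.
Fraction remaining = (1/2)^4.7222 ≈ 0.037885, i.e. 3.7885%.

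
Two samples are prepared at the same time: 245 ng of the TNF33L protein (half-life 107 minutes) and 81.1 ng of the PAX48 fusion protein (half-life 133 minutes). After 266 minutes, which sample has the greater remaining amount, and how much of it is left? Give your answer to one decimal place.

TNF33L protein, 43.7 ng

TNF33L protein: 245 × (1/2)^2.486 ≈ 43.733 ng.
PAX48 fusion protein: 81.1 × (1/2)^2 ≈ 20.275 ng.
TNF33L protein has more remaining, at ≈ 43.733 ng.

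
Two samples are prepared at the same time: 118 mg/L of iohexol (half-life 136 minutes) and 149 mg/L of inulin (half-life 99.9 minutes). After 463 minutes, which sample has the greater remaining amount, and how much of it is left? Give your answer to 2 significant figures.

iohexol, 11 mg/L

iohexol: 118 × (1/2)^3.4044 ≈ 11.144 mg/L.
inulin: 149 × (1/2)^4.6346 ≈ 5.9982 mg/L.
Iohexol has more remaining, at ≈ 11.144 mg/L.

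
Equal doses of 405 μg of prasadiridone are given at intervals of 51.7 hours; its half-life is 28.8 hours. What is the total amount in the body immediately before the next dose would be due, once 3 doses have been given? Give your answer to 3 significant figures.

160 μg

The 3 doses were given 155.1, 103.4, 51.7 hours ago.
Total = 405·(1/2)^(155.1/28.8) + 405·(1/2)^(103.4/28.8) + 405·(1/2)^(51.7/28.8)
      = 9.6891 + 33.626 + 116.7 ≈ 160.01 μg.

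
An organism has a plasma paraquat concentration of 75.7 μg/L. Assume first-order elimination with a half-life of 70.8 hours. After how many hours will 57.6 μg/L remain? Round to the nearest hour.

Fraction remaining = 57.6/75.7 ≈ 0.7609.
n = log₂(75.7/57.6) = ln(1.3142)/ln 2 ≈ 0.39422 half-lives.
t = n × t½ = 0.39422 × 70.8 ≈ 27.911 hours.

28 hours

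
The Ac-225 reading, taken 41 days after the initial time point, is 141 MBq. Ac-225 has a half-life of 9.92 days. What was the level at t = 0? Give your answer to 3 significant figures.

Number of half-lives elapsed: n = 41/9.92 ≈ 4.1331.
A₀ = A × 2^n = 141 × 2^4.1331 = 141 × 17.546 ≈ 2474 MBq.

2470 MBq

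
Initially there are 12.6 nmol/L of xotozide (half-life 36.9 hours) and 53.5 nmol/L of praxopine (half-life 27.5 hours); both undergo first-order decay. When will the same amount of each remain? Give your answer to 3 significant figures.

225 hours

Set 12.6·(1/2)^(t/36.9) = 53.5·(1/2)^(t/27.5).
Taking log₂: log₂(12.6/53.5) = t·(1/36.9 − 1/27.5).
log₂(0.23551) = -2.0861; 1/36.9 − 1/27.5 = -0.0092634.
t = -2.0861 / -0.0092634 ≈ 225.2 hours.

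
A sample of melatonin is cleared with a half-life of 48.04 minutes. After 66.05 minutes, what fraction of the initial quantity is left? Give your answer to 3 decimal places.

0.386

n = 66.05/48.04 ≈ 1.3749 half-lives.
Fraction remaining = (1/2)^1.3749 ≈ 0.38558.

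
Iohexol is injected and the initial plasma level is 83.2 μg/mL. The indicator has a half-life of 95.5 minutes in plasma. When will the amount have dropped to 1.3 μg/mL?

1.3/83.2 = 1/64, so 6 half-lives have elapsed.
t = 6 × 95.5 = 573 minutes.

573 minutes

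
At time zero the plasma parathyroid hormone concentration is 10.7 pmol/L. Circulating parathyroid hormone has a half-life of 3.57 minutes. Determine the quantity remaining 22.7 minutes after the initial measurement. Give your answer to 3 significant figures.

0.130 pmol/L

Number of half-lives: n = 22.7/3.57 ≈ 6.3585.
Remaining = 10.7 × (1/2)^6.3585 = 10.7 × 0.012187 ≈ 0.1304 pmol/L.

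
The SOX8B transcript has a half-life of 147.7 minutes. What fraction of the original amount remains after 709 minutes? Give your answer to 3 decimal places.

0.036

n = 709/147.7 ≈ 4.8003 half-lives.
Fraction remaining = (1/2)^4.8003 ≈ 0.03589.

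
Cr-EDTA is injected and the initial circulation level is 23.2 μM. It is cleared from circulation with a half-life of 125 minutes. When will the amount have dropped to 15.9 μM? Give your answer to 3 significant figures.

68.1 minutes

Fraction remaining = 15.9/23.2 ≈ 0.68534.
n = log₂(23.2/15.9) = ln(1.4591)/ln 2 ≈ 0.5451 half-lives.
t = n × t½ = 0.5451 × 125 ≈ 68.137 minutes.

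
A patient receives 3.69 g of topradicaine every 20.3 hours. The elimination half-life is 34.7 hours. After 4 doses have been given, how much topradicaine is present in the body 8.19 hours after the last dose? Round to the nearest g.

The 4 doses were given 69.09, 48.79, 28.49, 8.19 hours ago.
Total = 3.69·(1/2)^(69.09/34.7) + 3.69·(1/2)^(48.79/34.7) + 3.69·(1/2)^(28.49/34.7) + 3.69·(1/2)^(8.19/34.7)
      = 0.92823 + 1.3924 + 2.0887 + 3.1331 ≈ 7.5424 g.

8 g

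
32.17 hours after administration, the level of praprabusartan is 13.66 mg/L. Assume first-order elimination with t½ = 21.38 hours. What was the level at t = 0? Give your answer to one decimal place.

Number of half-lives elapsed: n = 32.17/21.38 ≈ 1.5047.
A₀ = A × 2^n = 13.66 × 2^1.5047 = 13.66 × 2.8376 ≈ 38.762 mg/L.

38.8 mg/L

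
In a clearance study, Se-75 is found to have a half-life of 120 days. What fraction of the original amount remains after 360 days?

n = 360/120 ≈ 3 half-lives.
Fraction remaining = (1/2)^3 ≈ 0.125.

0.125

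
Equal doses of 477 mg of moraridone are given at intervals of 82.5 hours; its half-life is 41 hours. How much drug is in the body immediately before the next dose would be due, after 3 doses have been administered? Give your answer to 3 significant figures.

155 mg

The 3 doses were given 247.5, 165, 82.5 hours ago.
Total = 477·(1/2)^(247.5/41) + 477·(1/2)^(165/41) + 477·(1/2)^(82.5/41)
      = 7.2665 + 29.313 + 118.25 ≈ 154.83 mg.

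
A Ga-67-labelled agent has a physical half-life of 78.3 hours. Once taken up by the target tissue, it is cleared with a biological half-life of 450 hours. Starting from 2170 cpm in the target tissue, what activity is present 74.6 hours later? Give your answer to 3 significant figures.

999 cpm

1/t_eff = 1/t_phys + 1/t_biol = 1/78.3 + 1/450 = 0.014994 per hour.
t_eff = 78.3 × 450 / (78.3 + 450) ≈ 66.695 hours.
Remaining = 2170 × (1/2)^(74.6/66.695) = 2170 × (1/2)^1.1185 ≈ 999.43 cpm.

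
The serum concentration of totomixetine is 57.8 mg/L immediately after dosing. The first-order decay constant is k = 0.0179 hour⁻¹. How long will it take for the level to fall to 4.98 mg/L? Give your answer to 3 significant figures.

t½ = ln 2 / k = 0.69315 / 0.0179 ≈ 38.723 hours.
Fraction remaining = 4.98/57.8 ≈ 0.086159.
n = log₂(57.8/4.98) = ln(11.606)/ln 2 ≈ 3.5369 half-lives.
t = n × t½ = 3.5369 × 38.723 ≈ 136.96 hours.

137 hours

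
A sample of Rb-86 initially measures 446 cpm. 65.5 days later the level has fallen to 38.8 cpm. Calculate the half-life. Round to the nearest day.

A/A₀ = 38.8/446 ≈ 0.086996.
n = log₂(11.495) ≈ 3.5229 half-lives elapsed in 65.5 days.
t½ = 65.5/3.5229 ≈ 18.593 days.

19 days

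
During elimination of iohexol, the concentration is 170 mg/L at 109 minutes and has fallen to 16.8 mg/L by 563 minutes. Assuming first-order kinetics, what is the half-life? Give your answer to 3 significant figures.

136 minutes

Over Δt = 563 − 109 = 454 minutes, the level fell by a factor of 170/16.8 ≈ 10.119.
n = log₂(10.119) ≈ 3.339 half-lives, so t½ = 454/3.339 ≈ 135.97 minutes.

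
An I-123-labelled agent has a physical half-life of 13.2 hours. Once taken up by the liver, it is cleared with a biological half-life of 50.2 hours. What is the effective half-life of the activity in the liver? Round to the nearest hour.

1/t_eff = 1/t_phys + 1/t_biol = 1/13.2 + 1/50.2 = 0.095678 per hour.
t_eff = 13.2 × 50.2 / (13.2 + 50.2) ≈ 10.452 hours.

10 hours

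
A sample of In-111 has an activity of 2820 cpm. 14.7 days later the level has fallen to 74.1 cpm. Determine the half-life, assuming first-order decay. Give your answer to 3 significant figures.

2.80 days

A/A₀ = 74.1/2820 ≈ 0.026277.
n = log₂(38.057) ≈ 5.2501 half-lives elapsed in 14.7 days.
t½ = 14.7/5.2501 ≈ 2.8 days.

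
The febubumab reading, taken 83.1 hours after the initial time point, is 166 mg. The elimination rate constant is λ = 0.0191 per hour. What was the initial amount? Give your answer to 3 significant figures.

812 mg

t½ = ln 2 / λ = 0.69315 / 0.0191 ≈ 36.29 hours.
Number of half-lives elapsed: n = 83.1/36.29 ≈ 2.2899.
A₀ = A × 2^n = 166 × 2^2.2899 = 166 × 4.8901 ≈ 811.75 mg.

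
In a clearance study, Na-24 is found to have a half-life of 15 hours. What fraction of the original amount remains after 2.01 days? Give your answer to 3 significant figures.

2.01 days = 48.24 hours.
n = 48.24/15 ≈ 3.216 half-lives.
Fraction remaining = (1/2)^3.216 ≈ 0.10762.

0.108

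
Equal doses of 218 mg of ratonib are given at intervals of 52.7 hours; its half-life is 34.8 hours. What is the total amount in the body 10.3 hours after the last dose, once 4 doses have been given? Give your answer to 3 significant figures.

The 4 doses were given 168.4, 115.7, 63, 10.3 hours ago.
Total = 218·(1/2)^(168.4/34.8) + 218·(1/2)^(115.7/34.8) + 218·(1/2)^(63/34.8) + 218·(1/2)^(10.3/34.8)
      = 7.6164 + 21.758 + 62.157 + 177.57 ≈ 269.1 mg.

269 mg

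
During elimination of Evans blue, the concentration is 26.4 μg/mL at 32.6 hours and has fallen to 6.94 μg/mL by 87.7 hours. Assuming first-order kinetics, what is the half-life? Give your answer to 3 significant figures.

28.6 hours

Over Δt = 87.7 − 32.6 = 55.1 hours, the level fell by a factor of 26.4/6.94 ≈ 3.804.
n = log₂(3.804) ≈ 1.9275 half-lives, so t½ = 55.1/1.9275 ≈ 28.586 hours.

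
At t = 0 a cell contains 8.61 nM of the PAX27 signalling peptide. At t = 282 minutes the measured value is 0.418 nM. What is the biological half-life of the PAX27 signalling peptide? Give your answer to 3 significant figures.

64.6 minutes

A/A₀ = 0.418/8.61 ≈ 0.048548.
n = log₂(20.598) ≈ 4.3644 half-lives elapsed in 282 minutes.
t½ = 282/4.3644 ≈ 64.613 minutes.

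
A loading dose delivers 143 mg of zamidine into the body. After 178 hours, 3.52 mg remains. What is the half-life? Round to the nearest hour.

A/A₀ = 3.52/143 ≈ 0.024615.
n = log₂(40.625) ≈ 5.3443 half-lives elapsed in 178 hours.
t½ = 178/5.3443 ≈ 33.307 hours.

33 hours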